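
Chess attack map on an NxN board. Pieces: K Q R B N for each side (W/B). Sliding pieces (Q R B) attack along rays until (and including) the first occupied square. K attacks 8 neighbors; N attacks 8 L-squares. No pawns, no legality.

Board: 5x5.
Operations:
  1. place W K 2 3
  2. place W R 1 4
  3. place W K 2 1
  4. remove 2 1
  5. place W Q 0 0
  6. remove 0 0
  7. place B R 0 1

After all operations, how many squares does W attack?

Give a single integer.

Answer: 12

Derivation:
Op 1: place WK@(2,3)
Op 2: place WR@(1,4)
Op 3: place WK@(2,1)
Op 4: remove (2,1)
Op 5: place WQ@(0,0)
Op 6: remove (0,0)
Op 7: place BR@(0,1)
Per-piece attacks for W:
  WR@(1,4): attacks (1,3) (1,2) (1,1) (1,0) (2,4) (3,4) (4,4) (0,4)
  WK@(2,3): attacks (2,4) (2,2) (3,3) (1,3) (3,4) (3,2) (1,4) (1,2)
Union (12 distinct): (0,4) (1,0) (1,1) (1,2) (1,3) (1,4) (2,2) (2,4) (3,2) (3,3) (3,4) (4,4)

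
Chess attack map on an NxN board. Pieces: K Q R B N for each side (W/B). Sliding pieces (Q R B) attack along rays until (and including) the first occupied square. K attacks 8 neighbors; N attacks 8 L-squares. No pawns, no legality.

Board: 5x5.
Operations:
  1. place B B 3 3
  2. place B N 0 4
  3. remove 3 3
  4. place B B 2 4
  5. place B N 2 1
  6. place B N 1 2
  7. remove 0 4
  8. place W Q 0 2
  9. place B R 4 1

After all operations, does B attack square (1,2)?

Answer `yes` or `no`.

Answer: no

Derivation:
Op 1: place BB@(3,3)
Op 2: place BN@(0,4)
Op 3: remove (3,3)
Op 4: place BB@(2,4)
Op 5: place BN@(2,1)
Op 6: place BN@(1,2)
Op 7: remove (0,4)
Op 8: place WQ@(0,2)
Op 9: place BR@(4,1)
Per-piece attacks for B:
  BN@(1,2): attacks (2,4) (3,3) (0,4) (2,0) (3,1) (0,0)
  BN@(2,1): attacks (3,3) (4,2) (1,3) (0,2) (4,0) (0,0)
  BB@(2,4): attacks (3,3) (4,2) (1,3) (0,2) [ray(-1,-1) blocked at (0,2)]
  BR@(4,1): attacks (4,2) (4,3) (4,4) (4,0) (3,1) (2,1) [ray(-1,0) blocked at (2,1)]
B attacks (1,2): no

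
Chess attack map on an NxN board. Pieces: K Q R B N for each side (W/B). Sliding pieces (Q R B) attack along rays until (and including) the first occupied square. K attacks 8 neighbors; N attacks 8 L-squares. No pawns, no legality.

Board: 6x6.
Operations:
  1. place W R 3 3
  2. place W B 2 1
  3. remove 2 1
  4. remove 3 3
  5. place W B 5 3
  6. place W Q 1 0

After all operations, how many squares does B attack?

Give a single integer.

Op 1: place WR@(3,3)
Op 2: place WB@(2,1)
Op 3: remove (2,1)
Op 4: remove (3,3)
Op 5: place WB@(5,3)
Op 6: place WQ@(1,0)
Per-piece attacks for B:
Union (0 distinct): (none)

Answer: 0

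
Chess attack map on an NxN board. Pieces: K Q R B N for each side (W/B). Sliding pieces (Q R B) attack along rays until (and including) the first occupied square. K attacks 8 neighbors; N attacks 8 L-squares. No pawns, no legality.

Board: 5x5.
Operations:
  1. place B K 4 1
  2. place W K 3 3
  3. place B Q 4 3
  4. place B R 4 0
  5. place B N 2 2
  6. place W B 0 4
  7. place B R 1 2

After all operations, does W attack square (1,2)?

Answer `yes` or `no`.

Op 1: place BK@(4,1)
Op 2: place WK@(3,3)
Op 3: place BQ@(4,3)
Op 4: place BR@(4,0)
Op 5: place BN@(2,2)
Op 6: place WB@(0,4)
Op 7: place BR@(1,2)
Per-piece attacks for W:
  WB@(0,4): attacks (1,3) (2,2) [ray(1,-1) blocked at (2,2)]
  WK@(3,3): attacks (3,4) (3,2) (4,3) (2,3) (4,4) (4,2) (2,4) (2,2)
W attacks (1,2): no

Answer: no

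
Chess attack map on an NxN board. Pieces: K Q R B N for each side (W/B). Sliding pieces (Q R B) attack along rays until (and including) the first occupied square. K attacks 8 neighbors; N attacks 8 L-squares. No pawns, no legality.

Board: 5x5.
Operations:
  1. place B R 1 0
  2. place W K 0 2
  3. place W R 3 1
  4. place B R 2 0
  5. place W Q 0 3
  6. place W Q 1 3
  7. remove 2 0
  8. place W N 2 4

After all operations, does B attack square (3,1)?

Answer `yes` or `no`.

Answer: no

Derivation:
Op 1: place BR@(1,0)
Op 2: place WK@(0,2)
Op 3: place WR@(3,1)
Op 4: place BR@(2,0)
Op 5: place WQ@(0,3)
Op 6: place WQ@(1,3)
Op 7: remove (2,0)
Op 8: place WN@(2,4)
Per-piece attacks for B:
  BR@(1,0): attacks (1,1) (1,2) (1,3) (2,0) (3,0) (4,0) (0,0) [ray(0,1) blocked at (1,3)]
B attacks (3,1): no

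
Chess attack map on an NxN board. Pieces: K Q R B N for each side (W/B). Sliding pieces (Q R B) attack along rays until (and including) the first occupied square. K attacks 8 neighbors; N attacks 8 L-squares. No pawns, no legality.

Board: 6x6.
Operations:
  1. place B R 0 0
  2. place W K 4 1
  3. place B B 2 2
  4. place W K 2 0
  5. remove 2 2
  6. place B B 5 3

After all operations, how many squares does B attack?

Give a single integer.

Op 1: place BR@(0,0)
Op 2: place WK@(4,1)
Op 3: place BB@(2,2)
Op 4: place WK@(2,0)
Op 5: remove (2,2)
Op 6: place BB@(5,3)
Per-piece attacks for B:
  BR@(0,0): attacks (0,1) (0,2) (0,3) (0,4) (0,5) (1,0) (2,0) [ray(1,0) blocked at (2,0)]
  BB@(5,3): attacks (4,4) (3,5) (4,2) (3,1) (2,0) [ray(-1,-1) blocked at (2,0)]
Union (11 distinct): (0,1) (0,2) (0,3) (0,4) (0,5) (1,0) (2,0) (3,1) (3,5) (4,2) (4,4)

Answer: 11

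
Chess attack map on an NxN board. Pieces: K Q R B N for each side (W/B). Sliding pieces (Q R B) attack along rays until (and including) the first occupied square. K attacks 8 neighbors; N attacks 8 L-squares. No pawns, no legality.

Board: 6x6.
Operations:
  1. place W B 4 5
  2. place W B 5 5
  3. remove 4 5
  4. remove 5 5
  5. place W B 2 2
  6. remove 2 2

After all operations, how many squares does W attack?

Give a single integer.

Op 1: place WB@(4,5)
Op 2: place WB@(5,5)
Op 3: remove (4,5)
Op 4: remove (5,5)
Op 5: place WB@(2,2)
Op 6: remove (2,2)
Per-piece attacks for W:
Union (0 distinct): (none)

Answer: 0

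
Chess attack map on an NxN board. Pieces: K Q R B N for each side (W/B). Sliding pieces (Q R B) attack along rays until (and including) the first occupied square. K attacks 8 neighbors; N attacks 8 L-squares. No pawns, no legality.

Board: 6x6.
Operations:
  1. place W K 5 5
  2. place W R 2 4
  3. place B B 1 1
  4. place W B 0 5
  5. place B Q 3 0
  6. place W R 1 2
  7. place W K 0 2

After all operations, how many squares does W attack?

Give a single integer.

Answer: 23

Derivation:
Op 1: place WK@(5,5)
Op 2: place WR@(2,4)
Op 3: place BB@(1,1)
Op 4: place WB@(0,5)
Op 5: place BQ@(3,0)
Op 6: place WR@(1,2)
Op 7: place WK@(0,2)
Per-piece attacks for W:
  WK@(0,2): attacks (0,3) (0,1) (1,2) (1,3) (1,1)
  WB@(0,5): attacks (1,4) (2,3) (3,2) (4,1) (5,0)
  WR@(1,2): attacks (1,3) (1,4) (1,5) (1,1) (2,2) (3,2) (4,2) (5,2) (0,2) [ray(0,-1) blocked at (1,1); ray(-1,0) blocked at (0,2)]
  WR@(2,4): attacks (2,5) (2,3) (2,2) (2,1) (2,0) (3,4) (4,4) (5,4) (1,4) (0,4)
  WK@(5,5): attacks (5,4) (4,5) (4,4)
Union (23 distinct): (0,1) (0,2) (0,3) (0,4) (1,1) (1,2) (1,3) (1,4) (1,5) (2,0) (2,1) (2,2) (2,3) (2,5) (3,2) (3,4) (4,1) (4,2) (4,4) (4,5) (5,0) (5,2) (5,4)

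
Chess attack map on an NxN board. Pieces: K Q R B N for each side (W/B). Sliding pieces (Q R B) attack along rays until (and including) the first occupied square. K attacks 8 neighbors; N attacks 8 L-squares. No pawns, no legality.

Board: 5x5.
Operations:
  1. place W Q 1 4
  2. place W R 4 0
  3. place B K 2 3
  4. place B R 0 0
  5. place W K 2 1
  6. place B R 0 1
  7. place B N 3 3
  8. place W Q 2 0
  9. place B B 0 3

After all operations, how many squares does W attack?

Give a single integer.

Answer: 22

Derivation:
Op 1: place WQ@(1,4)
Op 2: place WR@(4,0)
Op 3: place BK@(2,3)
Op 4: place BR@(0,0)
Op 5: place WK@(2,1)
Op 6: place BR@(0,1)
Op 7: place BN@(3,3)
Op 8: place WQ@(2,0)
Op 9: place BB@(0,3)
Per-piece attacks for W:
  WQ@(1,4): attacks (1,3) (1,2) (1,1) (1,0) (2,4) (3,4) (4,4) (0,4) (2,3) (0,3) [ray(1,-1) blocked at (2,3); ray(-1,-1) blocked at (0,3)]
  WQ@(2,0): attacks (2,1) (3,0) (4,0) (1,0) (0,0) (3,1) (4,2) (1,1) (0,2) [ray(0,1) blocked at (2,1); ray(1,0) blocked at (4,0); ray(-1,0) blocked at (0,0)]
  WK@(2,1): attacks (2,2) (2,0) (3,1) (1,1) (3,2) (3,0) (1,2) (1,0)
  WR@(4,0): attacks (4,1) (4,2) (4,3) (4,4) (3,0) (2,0) [ray(-1,0) blocked at (2,0)]
Union (22 distinct): (0,0) (0,2) (0,3) (0,4) (1,0) (1,1) (1,2) (1,3) (2,0) (2,1) (2,2) (2,3) (2,4) (3,0) (3,1) (3,2) (3,4) (4,0) (4,1) (4,2) (4,3) (4,4)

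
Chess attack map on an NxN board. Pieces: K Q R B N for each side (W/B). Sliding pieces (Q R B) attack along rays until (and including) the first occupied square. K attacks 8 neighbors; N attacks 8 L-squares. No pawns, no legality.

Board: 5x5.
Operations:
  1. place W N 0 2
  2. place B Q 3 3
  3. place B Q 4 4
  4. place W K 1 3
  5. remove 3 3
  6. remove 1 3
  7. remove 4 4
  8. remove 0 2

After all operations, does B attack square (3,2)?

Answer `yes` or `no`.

Answer: no

Derivation:
Op 1: place WN@(0,2)
Op 2: place BQ@(3,3)
Op 3: place BQ@(4,4)
Op 4: place WK@(1,3)
Op 5: remove (3,3)
Op 6: remove (1,3)
Op 7: remove (4,4)
Op 8: remove (0,2)
Per-piece attacks for B:
B attacks (3,2): no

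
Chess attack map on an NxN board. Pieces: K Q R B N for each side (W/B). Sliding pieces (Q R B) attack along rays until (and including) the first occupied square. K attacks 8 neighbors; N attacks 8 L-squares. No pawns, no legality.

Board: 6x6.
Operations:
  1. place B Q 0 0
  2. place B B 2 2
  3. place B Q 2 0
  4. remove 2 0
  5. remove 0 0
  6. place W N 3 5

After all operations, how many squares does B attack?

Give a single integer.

Answer: 9

Derivation:
Op 1: place BQ@(0,0)
Op 2: place BB@(2,2)
Op 3: place BQ@(2,0)
Op 4: remove (2,0)
Op 5: remove (0,0)
Op 6: place WN@(3,5)
Per-piece attacks for B:
  BB@(2,2): attacks (3,3) (4,4) (5,5) (3,1) (4,0) (1,3) (0,4) (1,1) (0,0)
Union (9 distinct): (0,0) (0,4) (1,1) (1,3) (3,1) (3,3) (4,0) (4,4) (5,5)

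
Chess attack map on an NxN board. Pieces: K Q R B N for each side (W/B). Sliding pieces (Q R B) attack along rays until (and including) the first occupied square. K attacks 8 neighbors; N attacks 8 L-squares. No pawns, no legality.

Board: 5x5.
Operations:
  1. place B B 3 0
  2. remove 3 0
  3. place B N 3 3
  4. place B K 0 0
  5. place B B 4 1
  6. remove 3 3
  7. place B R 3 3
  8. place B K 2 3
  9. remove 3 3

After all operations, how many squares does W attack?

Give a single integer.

Op 1: place BB@(3,0)
Op 2: remove (3,0)
Op 3: place BN@(3,3)
Op 4: place BK@(0,0)
Op 5: place BB@(4,1)
Op 6: remove (3,3)
Op 7: place BR@(3,3)
Op 8: place BK@(2,3)
Op 9: remove (3,3)
Per-piece attacks for W:
Union (0 distinct): (none)

Answer: 0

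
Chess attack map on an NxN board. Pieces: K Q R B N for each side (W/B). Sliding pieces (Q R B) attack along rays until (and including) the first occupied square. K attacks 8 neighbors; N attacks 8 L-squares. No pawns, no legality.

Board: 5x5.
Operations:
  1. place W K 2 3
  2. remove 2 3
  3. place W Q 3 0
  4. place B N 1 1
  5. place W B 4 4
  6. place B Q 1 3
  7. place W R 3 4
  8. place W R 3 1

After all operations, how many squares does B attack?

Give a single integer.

Answer: 14

Derivation:
Op 1: place WK@(2,3)
Op 2: remove (2,3)
Op 3: place WQ@(3,0)
Op 4: place BN@(1,1)
Op 5: place WB@(4,4)
Op 6: place BQ@(1,3)
Op 7: place WR@(3,4)
Op 8: place WR@(3,1)
Per-piece attacks for B:
  BN@(1,1): attacks (2,3) (3,2) (0,3) (3,0)
  BQ@(1,3): attacks (1,4) (1,2) (1,1) (2,3) (3,3) (4,3) (0,3) (2,4) (2,2) (3,1) (0,4) (0,2) [ray(0,-1) blocked at (1,1); ray(1,-1) blocked at (3,1)]
Union (14 distinct): (0,2) (0,3) (0,4) (1,1) (1,2) (1,4) (2,2) (2,3) (2,4) (3,0) (3,1) (3,2) (3,3) (4,3)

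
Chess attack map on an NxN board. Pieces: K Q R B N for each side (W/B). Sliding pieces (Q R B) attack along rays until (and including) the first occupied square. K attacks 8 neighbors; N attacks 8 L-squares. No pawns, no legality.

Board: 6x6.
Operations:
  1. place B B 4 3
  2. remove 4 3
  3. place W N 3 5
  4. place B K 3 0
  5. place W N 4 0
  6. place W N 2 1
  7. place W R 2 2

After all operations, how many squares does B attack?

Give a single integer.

Op 1: place BB@(4,3)
Op 2: remove (4,3)
Op 3: place WN@(3,5)
Op 4: place BK@(3,0)
Op 5: place WN@(4,0)
Op 6: place WN@(2,1)
Op 7: place WR@(2,2)
Per-piece attacks for B:
  BK@(3,0): attacks (3,1) (4,0) (2,0) (4,1) (2,1)
Union (5 distinct): (2,0) (2,1) (3,1) (4,0) (4,1)

Answer: 5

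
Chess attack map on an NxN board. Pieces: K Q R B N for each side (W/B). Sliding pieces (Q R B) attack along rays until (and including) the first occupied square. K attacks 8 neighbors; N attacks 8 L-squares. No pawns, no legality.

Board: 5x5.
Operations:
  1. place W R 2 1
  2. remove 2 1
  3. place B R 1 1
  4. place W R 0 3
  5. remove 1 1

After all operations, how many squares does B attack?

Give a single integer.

Op 1: place WR@(2,1)
Op 2: remove (2,1)
Op 3: place BR@(1,1)
Op 4: place WR@(0,3)
Op 5: remove (1,1)
Per-piece attacks for B:
Union (0 distinct): (none)

Answer: 0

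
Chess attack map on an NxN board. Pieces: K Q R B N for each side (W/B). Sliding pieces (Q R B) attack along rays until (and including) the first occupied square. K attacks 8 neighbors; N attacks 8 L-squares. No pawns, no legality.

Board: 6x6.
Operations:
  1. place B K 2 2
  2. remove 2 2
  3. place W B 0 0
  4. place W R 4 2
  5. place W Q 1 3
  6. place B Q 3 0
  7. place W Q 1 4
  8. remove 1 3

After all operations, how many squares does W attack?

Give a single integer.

Op 1: place BK@(2,2)
Op 2: remove (2,2)
Op 3: place WB@(0,0)
Op 4: place WR@(4,2)
Op 5: place WQ@(1,3)
Op 6: place BQ@(3,0)
Op 7: place WQ@(1,4)
Op 8: remove (1,3)
Per-piece attacks for W:
  WB@(0,0): attacks (1,1) (2,2) (3,3) (4,4) (5,5)
  WQ@(1,4): attacks (1,5) (1,3) (1,2) (1,1) (1,0) (2,4) (3,4) (4,4) (5,4) (0,4) (2,5) (2,3) (3,2) (4,1) (5,0) (0,5) (0,3)
  WR@(4,2): attacks (4,3) (4,4) (4,5) (4,1) (4,0) (5,2) (3,2) (2,2) (1,2) (0,2)
Union (25 distinct): (0,2) (0,3) (0,4) (0,5) (1,0) (1,1) (1,2) (1,3) (1,5) (2,2) (2,3) (2,4) (2,5) (3,2) (3,3) (3,4) (4,0) (4,1) (4,3) (4,4) (4,5) (5,0) (5,2) (5,4) (5,5)

Answer: 25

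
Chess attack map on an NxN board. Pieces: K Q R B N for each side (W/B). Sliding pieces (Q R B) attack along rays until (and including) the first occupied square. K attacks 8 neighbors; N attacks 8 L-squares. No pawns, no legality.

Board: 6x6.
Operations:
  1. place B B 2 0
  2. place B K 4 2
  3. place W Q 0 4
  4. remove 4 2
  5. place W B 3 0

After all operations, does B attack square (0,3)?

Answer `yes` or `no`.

Answer: no

Derivation:
Op 1: place BB@(2,0)
Op 2: place BK@(4,2)
Op 3: place WQ@(0,4)
Op 4: remove (4,2)
Op 5: place WB@(3,0)
Per-piece attacks for B:
  BB@(2,0): attacks (3,1) (4,2) (5,3) (1,1) (0,2)
B attacks (0,3): no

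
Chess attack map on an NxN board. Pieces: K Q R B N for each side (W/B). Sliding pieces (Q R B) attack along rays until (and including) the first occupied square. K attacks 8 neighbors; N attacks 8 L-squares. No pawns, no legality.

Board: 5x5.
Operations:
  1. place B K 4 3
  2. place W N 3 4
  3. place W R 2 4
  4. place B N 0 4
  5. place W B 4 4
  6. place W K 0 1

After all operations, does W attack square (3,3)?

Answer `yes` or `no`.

Op 1: place BK@(4,3)
Op 2: place WN@(3,4)
Op 3: place WR@(2,4)
Op 4: place BN@(0,4)
Op 5: place WB@(4,4)
Op 6: place WK@(0,1)
Per-piece attacks for W:
  WK@(0,1): attacks (0,2) (0,0) (1,1) (1,2) (1,0)
  WR@(2,4): attacks (2,3) (2,2) (2,1) (2,0) (3,4) (1,4) (0,4) [ray(1,0) blocked at (3,4); ray(-1,0) blocked at (0,4)]
  WN@(3,4): attacks (4,2) (2,2) (1,3)
  WB@(4,4): attacks (3,3) (2,2) (1,1) (0,0)
W attacks (3,3): yes

Answer: yes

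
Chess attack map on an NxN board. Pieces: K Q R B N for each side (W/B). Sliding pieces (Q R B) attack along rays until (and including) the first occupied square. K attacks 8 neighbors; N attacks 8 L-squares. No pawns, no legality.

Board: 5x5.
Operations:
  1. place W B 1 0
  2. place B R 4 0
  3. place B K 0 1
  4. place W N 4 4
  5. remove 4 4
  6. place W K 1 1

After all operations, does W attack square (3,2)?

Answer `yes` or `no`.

Answer: yes

Derivation:
Op 1: place WB@(1,0)
Op 2: place BR@(4,0)
Op 3: place BK@(0,1)
Op 4: place WN@(4,4)
Op 5: remove (4,4)
Op 6: place WK@(1,1)
Per-piece attacks for W:
  WB@(1,0): attacks (2,1) (3,2) (4,3) (0,1) [ray(-1,1) blocked at (0,1)]
  WK@(1,1): attacks (1,2) (1,0) (2,1) (0,1) (2,2) (2,0) (0,2) (0,0)
W attacks (3,2): yes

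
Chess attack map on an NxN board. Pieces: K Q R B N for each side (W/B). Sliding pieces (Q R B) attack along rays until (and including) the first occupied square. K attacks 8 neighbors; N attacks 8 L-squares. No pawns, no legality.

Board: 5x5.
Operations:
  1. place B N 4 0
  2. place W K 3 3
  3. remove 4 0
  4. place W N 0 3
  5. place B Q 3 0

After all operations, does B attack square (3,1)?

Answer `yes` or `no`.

Answer: yes

Derivation:
Op 1: place BN@(4,0)
Op 2: place WK@(3,3)
Op 3: remove (4,0)
Op 4: place WN@(0,3)
Op 5: place BQ@(3,0)
Per-piece attacks for B:
  BQ@(3,0): attacks (3,1) (3,2) (3,3) (4,0) (2,0) (1,0) (0,0) (4,1) (2,1) (1,2) (0,3) [ray(0,1) blocked at (3,3); ray(-1,1) blocked at (0,3)]
B attacks (3,1): yes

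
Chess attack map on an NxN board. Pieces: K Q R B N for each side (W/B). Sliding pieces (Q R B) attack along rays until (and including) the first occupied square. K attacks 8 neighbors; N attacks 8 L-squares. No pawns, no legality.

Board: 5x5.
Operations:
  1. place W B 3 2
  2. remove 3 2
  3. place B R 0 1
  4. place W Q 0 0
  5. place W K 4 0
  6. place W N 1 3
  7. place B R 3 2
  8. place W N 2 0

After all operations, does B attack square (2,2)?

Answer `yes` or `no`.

Op 1: place WB@(3,2)
Op 2: remove (3,2)
Op 3: place BR@(0,1)
Op 4: place WQ@(0,0)
Op 5: place WK@(4,0)
Op 6: place WN@(1,3)
Op 7: place BR@(3,2)
Op 8: place WN@(2,0)
Per-piece attacks for B:
  BR@(0,1): attacks (0,2) (0,3) (0,4) (0,0) (1,1) (2,1) (3,1) (4,1) [ray(0,-1) blocked at (0,0)]
  BR@(3,2): attacks (3,3) (3,4) (3,1) (3,0) (4,2) (2,2) (1,2) (0,2)
B attacks (2,2): yes

Answer: yes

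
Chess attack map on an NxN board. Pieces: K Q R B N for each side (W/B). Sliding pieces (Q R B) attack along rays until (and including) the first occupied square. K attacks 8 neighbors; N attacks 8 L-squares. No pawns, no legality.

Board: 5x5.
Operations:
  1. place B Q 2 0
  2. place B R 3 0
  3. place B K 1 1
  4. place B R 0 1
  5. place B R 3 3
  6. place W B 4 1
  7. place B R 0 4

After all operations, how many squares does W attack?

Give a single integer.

Answer: 4

Derivation:
Op 1: place BQ@(2,0)
Op 2: place BR@(3,0)
Op 3: place BK@(1,1)
Op 4: place BR@(0,1)
Op 5: place BR@(3,3)
Op 6: place WB@(4,1)
Op 7: place BR@(0,4)
Per-piece attacks for W:
  WB@(4,1): attacks (3,2) (2,3) (1,4) (3,0) [ray(-1,-1) blocked at (3,0)]
Union (4 distinct): (1,4) (2,3) (3,0) (3,2)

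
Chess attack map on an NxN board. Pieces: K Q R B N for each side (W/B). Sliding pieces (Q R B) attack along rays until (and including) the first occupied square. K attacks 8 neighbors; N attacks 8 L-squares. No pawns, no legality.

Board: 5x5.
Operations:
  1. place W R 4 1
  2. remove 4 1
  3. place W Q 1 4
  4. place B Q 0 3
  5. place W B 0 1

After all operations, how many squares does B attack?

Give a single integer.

Answer: 11

Derivation:
Op 1: place WR@(4,1)
Op 2: remove (4,1)
Op 3: place WQ@(1,4)
Op 4: place BQ@(0,3)
Op 5: place WB@(0,1)
Per-piece attacks for B:
  BQ@(0,3): attacks (0,4) (0,2) (0,1) (1,3) (2,3) (3,3) (4,3) (1,4) (1,2) (2,1) (3,0) [ray(0,-1) blocked at (0,1); ray(1,1) blocked at (1,4)]
Union (11 distinct): (0,1) (0,2) (0,4) (1,2) (1,3) (1,4) (2,1) (2,3) (3,0) (3,3) (4,3)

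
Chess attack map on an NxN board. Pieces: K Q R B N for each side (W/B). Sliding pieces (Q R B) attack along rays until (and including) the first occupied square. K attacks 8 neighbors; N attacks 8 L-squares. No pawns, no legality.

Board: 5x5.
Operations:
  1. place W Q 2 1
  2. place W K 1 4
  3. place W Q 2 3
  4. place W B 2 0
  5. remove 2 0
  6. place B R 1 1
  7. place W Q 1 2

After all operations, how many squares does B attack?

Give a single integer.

Op 1: place WQ@(2,1)
Op 2: place WK@(1,4)
Op 3: place WQ@(2,3)
Op 4: place WB@(2,0)
Op 5: remove (2,0)
Op 6: place BR@(1,1)
Op 7: place WQ@(1,2)
Per-piece attacks for B:
  BR@(1,1): attacks (1,2) (1,0) (2,1) (0,1) [ray(0,1) blocked at (1,2); ray(1,0) blocked at (2,1)]
Union (4 distinct): (0,1) (1,0) (1,2) (2,1)

Answer: 4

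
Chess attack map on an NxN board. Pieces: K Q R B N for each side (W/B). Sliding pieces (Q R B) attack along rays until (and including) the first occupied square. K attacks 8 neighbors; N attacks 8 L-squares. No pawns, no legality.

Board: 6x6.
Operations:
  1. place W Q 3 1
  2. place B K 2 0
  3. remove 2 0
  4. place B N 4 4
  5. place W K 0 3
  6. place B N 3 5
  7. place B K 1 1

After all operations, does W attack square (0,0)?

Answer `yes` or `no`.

Answer: no

Derivation:
Op 1: place WQ@(3,1)
Op 2: place BK@(2,0)
Op 3: remove (2,0)
Op 4: place BN@(4,4)
Op 5: place WK@(0,3)
Op 6: place BN@(3,5)
Op 7: place BK@(1,1)
Per-piece attacks for W:
  WK@(0,3): attacks (0,4) (0,2) (1,3) (1,4) (1,2)
  WQ@(3,1): attacks (3,2) (3,3) (3,4) (3,5) (3,0) (4,1) (5,1) (2,1) (1,1) (4,2) (5,3) (4,0) (2,2) (1,3) (0,4) (2,0) [ray(0,1) blocked at (3,5); ray(-1,0) blocked at (1,1)]
W attacks (0,0): no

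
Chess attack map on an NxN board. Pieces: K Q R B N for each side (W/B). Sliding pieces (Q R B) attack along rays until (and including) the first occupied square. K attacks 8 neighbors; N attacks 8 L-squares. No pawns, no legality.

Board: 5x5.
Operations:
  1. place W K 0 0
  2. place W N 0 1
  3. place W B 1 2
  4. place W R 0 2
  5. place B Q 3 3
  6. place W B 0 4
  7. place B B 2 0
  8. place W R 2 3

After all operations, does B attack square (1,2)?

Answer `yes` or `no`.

Op 1: place WK@(0,0)
Op 2: place WN@(0,1)
Op 3: place WB@(1,2)
Op 4: place WR@(0,2)
Op 5: place BQ@(3,3)
Op 6: place WB@(0,4)
Op 7: place BB@(2,0)
Op 8: place WR@(2,3)
Per-piece attacks for B:
  BB@(2,0): attacks (3,1) (4,2) (1,1) (0,2) [ray(-1,1) blocked at (0,2)]
  BQ@(3,3): attacks (3,4) (3,2) (3,1) (3,0) (4,3) (2,3) (4,4) (4,2) (2,4) (2,2) (1,1) (0,0) [ray(-1,0) blocked at (2,3); ray(-1,-1) blocked at (0,0)]
B attacks (1,2): no

Answer: no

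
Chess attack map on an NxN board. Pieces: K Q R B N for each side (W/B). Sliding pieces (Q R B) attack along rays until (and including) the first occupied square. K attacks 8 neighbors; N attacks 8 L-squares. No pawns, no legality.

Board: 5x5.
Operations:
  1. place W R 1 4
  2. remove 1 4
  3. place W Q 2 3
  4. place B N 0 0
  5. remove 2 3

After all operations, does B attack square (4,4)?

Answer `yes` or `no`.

Answer: no

Derivation:
Op 1: place WR@(1,4)
Op 2: remove (1,4)
Op 3: place WQ@(2,3)
Op 4: place BN@(0,0)
Op 5: remove (2,3)
Per-piece attacks for B:
  BN@(0,0): attacks (1,2) (2,1)
B attacks (4,4): no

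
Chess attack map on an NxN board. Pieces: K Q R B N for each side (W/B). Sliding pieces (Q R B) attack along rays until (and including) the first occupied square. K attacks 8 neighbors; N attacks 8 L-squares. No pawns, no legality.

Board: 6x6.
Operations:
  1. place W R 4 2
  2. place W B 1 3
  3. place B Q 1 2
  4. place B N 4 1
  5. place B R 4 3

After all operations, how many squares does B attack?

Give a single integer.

Op 1: place WR@(4,2)
Op 2: place WB@(1,3)
Op 3: place BQ@(1,2)
Op 4: place BN@(4,1)
Op 5: place BR@(4,3)
Per-piece attacks for B:
  BQ@(1,2): attacks (1,3) (1,1) (1,0) (2,2) (3,2) (4,2) (0,2) (2,3) (3,4) (4,5) (2,1) (3,0) (0,3) (0,1) [ray(0,1) blocked at (1,3); ray(1,0) blocked at (4,2)]
  BN@(4,1): attacks (5,3) (3,3) (2,2) (2,0)
  BR@(4,3): attacks (4,4) (4,5) (4,2) (5,3) (3,3) (2,3) (1,3) [ray(0,-1) blocked at (4,2); ray(-1,0) blocked at (1,3)]
Union (18 distinct): (0,1) (0,2) (0,3) (1,0) (1,1) (1,3) (2,0) (2,1) (2,2) (2,3) (3,0) (3,2) (3,3) (3,4) (4,2) (4,4) (4,5) (5,3)

Answer: 18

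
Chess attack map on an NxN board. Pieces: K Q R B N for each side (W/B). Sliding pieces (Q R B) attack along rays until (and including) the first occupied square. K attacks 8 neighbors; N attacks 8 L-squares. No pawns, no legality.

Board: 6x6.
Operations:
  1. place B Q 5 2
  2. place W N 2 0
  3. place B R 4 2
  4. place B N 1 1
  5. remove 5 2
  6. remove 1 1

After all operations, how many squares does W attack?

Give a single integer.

Answer: 4

Derivation:
Op 1: place BQ@(5,2)
Op 2: place WN@(2,0)
Op 3: place BR@(4,2)
Op 4: place BN@(1,1)
Op 5: remove (5,2)
Op 6: remove (1,1)
Per-piece attacks for W:
  WN@(2,0): attacks (3,2) (4,1) (1,2) (0,1)
Union (4 distinct): (0,1) (1,2) (3,2) (4,1)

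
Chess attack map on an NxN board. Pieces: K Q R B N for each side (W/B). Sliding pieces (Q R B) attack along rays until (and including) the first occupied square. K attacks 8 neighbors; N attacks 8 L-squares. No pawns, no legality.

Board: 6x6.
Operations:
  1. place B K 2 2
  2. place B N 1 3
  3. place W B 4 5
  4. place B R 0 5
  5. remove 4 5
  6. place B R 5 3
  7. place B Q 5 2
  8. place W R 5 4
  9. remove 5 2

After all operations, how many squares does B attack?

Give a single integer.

Answer: 25

Derivation:
Op 1: place BK@(2,2)
Op 2: place BN@(1,3)
Op 3: place WB@(4,5)
Op 4: place BR@(0,5)
Op 5: remove (4,5)
Op 6: place BR@(5,3)
Op 7: place BQ@(5,2)
Op 8: place WR@(5,4)
Op 9: remove (5,2)
Per-piece attacks for B:
  BR@(0,5): attacks (0,4) (0,3) (0,2) (0,1) (0,0) (1,5) (2,5) (3,5) (4,5) (5,5)
  BN@(1,3): attacks (2,5) (3,4) (0,5) (2,1) (3,2) (0,1)
  BK@(2,2): attacks (2,3) (2,1) (3,2) (1,2) (3,3) (3,1) (1,3) (1,1)
  BR@(5,3): attacks (5,4) (5,2) (5,1) (5,0) (4,3) (3,3) (2,3) (1,3) [ray(0,1) blocked at (5,4); ray(-1,0) blocked at (1,3)]
Union (25 distinct): (0,0) (0,1) (0,2) (0,3) (0,4) (0,5) (1,1) (1,2) (1,3) (1,5) (2,1) (2,3) (2,5) (3,1) (3,2) (3,3) (3,4) (3,5) (4,3) (4,5) (5,0) (5,1) (5,2) (5,4) (5,5)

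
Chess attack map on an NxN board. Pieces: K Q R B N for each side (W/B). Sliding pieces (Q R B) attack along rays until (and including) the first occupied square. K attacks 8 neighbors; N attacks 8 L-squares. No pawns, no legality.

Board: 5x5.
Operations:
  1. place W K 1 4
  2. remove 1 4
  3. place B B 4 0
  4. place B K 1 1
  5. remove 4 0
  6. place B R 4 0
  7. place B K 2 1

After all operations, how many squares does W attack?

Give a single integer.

Answer: 0

Derivation:
Op 1: place WK@(1,4)
Op 2: remove (1,4)
Op 3: place BB@(4,0)
Op 4: place BK@(1,1)
Op 5: remove (4,0)
Op 6: place BR@(4,0)
Op 7: place BK@(2,1)
Per-piece attacks for W:
Union (0 distinct): (none)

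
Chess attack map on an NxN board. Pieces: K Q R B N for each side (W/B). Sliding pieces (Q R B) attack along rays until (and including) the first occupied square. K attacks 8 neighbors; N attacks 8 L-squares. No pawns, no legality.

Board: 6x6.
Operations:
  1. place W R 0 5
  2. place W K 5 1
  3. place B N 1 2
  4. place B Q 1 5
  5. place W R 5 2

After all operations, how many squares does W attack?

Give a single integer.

Answer: 18

Derivation:
Op 1: place WR@(0,5)
Op 2: place WK@(5,1)
Op 3: place BN@(1,2)
Op 4: place BQ@(1,5)
Op 5: place WR@(5,2)
Per-piece attacks for W:
  WR@(0,5): attacks (0,4) (0,3) (0,2) (0,1) (0,0) (1,5) [ray(1,0) blocked at (1,5)]
  WK@(5,1): attacks (5,2) (5,0) (4,1) (4,2) (4,0)
  WR@(5,2): attacks (5,3) (5,4) (5,5) (5,1) (4,2) (3,2) (2,2) (1,2) [ray(0,-1) blocked at (5,1); ray(-1,0) blocked at (1,2)]
Union (18 distinct): (0,0) (0,1) (0,2) (0,3) (0,4) (1,2) (1,5) (2,2) (3,2) (4,0) (4,1) (4,2) (5,0) (5,1) (5,2) (5,3) (5,4) (5,5)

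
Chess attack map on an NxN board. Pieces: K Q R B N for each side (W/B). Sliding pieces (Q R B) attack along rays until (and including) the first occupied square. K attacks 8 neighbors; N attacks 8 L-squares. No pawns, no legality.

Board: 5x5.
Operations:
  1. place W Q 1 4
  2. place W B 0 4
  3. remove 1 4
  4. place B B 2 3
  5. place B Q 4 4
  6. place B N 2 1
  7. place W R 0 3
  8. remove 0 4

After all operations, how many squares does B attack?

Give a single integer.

Op 1: place WQ@(1,4)
Op 2: place WB@(0,4)
Op 3: remove (1,4)
Op 4: place BB@(2,3)
Op 5: place BQ@(4,4)
Op 6: place BN@(2,1)
Op 7: place WR@(0,3)
Op 8: remove (0,4)
Per-piece attacks for B:
  BN@(2,1): attacks (3,3) (4,2) (1,3) (0,2) (4,0) (0,0)
  BB@(2,3): attacks (3,4) (3,2) (4,1) (1,4) (1,2) (0,1)
  BQ@(4,4): attacks (4,3) (4,2) (4,1) (4,0) (3,4) (2,4) (1,4) (0,4) (3,3) (2,2) (1,1) (0,0)
Union (17 distinct): (0,0) (0,1) (0,2) (0,4) (1,1) (1,2) (1,3) (1,4) (2,2) (2,4) (3,2) (3,3) (3,4) (4,0) (4,1) (4,2) (4,3)

Answer: 17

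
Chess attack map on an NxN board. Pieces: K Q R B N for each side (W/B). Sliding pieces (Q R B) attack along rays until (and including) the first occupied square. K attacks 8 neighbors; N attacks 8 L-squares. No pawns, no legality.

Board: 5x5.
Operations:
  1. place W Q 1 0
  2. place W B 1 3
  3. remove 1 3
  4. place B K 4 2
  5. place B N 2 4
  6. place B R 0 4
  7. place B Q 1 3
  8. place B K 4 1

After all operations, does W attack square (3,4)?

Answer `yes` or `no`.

Op 1: place WQ@(1,0)
Op 2: place WB@(1,3)
Op 3: remove (1,3)
Op 4: place BK@(4,2)
Op 5: place BN@(2,4)
Op 6: place BR@(0,4)
Op 7: place BQ@(1,3)
Op 8: place BK@(4,1)
Per-piece attacks for W:
  WQ@(1,0): attacks (1,1) (1,2) (1,3) (2,0) (3,0) (4,0) (0,0) (2,1) (3,2) (4,3) (0,1) [ray(0,1) blocked at (1,3)]
W attacks (3,4): no

Answer: no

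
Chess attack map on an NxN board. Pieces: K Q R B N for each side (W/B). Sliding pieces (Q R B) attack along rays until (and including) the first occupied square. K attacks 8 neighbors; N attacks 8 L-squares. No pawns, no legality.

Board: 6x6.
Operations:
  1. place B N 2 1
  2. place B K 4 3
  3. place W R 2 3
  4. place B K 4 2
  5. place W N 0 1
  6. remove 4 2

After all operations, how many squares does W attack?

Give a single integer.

Answer: 9

Derivation:
Op 1: place BN@(2,1)
Op 2: place BK@(4,3)
Op 3: place WR@(2,3)
Op 4: place BK@(4,2)
Op 5: place WN@(0,1)
Op 6: remove (4,2)
Per-piece attacks for W:
  WN@(0,1): attacks (1,3) (2,2) (2,0)
  WR@(2,3): attacks (2,4) (2,5) (2,2) (2,1) (3,3) (4,3) (1,3) (0,3) [ray(0,-1) blocked at (2,1); ray(1,0) blocked at (4,3)]
Union (9 distinct): (0,3) (1,3) (2,0) (2,1) (2,2) (2,4) (2,5) (3,3) (4,3)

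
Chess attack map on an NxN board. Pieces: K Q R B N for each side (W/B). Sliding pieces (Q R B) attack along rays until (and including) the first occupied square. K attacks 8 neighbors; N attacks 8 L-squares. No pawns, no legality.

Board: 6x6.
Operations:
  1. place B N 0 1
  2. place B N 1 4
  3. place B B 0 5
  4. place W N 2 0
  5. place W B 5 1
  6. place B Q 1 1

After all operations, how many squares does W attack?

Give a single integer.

Answer: 9

Derivation:
Op 1: place BN@(0,1)
Op 2: place BN@(1,4)
Op 3: place BB@(0,5)
Op 4: place WN@(2,0)
Op 5: place WB@(5,1)
Op 6: place BQ@(1,1)
Per-piece attacks for W:
  WN@(2,0): attacks (3,2) (4,1) (1,2) (0,1)
  WB@(5,1): attacks (4,2) (3,3) (2,4) (1,5) (4,0)
Union (9 distinct): (0,1) (1,2) (1,5) (2,4) (3,2) (3,3) (4,0) (4,1) (4,2)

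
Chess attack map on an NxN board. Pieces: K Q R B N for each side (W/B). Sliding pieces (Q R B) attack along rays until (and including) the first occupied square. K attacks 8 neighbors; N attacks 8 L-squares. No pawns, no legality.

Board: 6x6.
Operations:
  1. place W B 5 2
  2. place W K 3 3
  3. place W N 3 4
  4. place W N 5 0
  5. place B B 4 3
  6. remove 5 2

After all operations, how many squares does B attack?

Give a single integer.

Answer: 6

Derivation:
Op 1: place WB@(5,2)
Op 2: place WK@(3,3)
Op 3: place WN@(3,4)
Op 4: place WN@(5,0)
Op 5: place BB@(4,3)
Op 6: remove (5,2)
Per-piece attacks for B:
  BB@(4,3): attacks (5,4) (5,2) (3,4) (3,2) (2,1) (1,0) [ray(-1,1) blocked at (3,4)]
Union (6 distinct): (1,0) (2,1) (3,2) (3,4) (5,2) (5,4)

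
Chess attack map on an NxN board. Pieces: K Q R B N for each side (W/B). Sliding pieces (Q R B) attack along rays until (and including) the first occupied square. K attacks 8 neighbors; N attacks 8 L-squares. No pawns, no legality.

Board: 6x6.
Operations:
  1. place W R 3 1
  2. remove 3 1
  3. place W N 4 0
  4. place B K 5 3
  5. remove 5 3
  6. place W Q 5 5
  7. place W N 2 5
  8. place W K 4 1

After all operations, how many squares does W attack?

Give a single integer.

Op 1: place WR@(3,1)
Op 2: remove (3,1)
Op 3: place WN@(4,0)
Op 4: place BK@(5,3)
Op 5: remove (5,3)
Op 6: place WQ@(5,5)
Op 7: place WN@(2,5)
Op 8: place WK@(4,1)
Per-piece attacks for W:
  WN@(2,5): attacks (3,3) (4,4) (1,3) (0,4)
  WN@(4,0): attacks (5,2) (3,2) (2,1)
  WK@(4,1): attacks (4,2) (4,0) (5,1) (3,1) (5,2) (5,0) (3,2) (3,0)
  WQ@(5,5): attacks (5,4) (5,3) (5,2) (5,1) (5,0) (4,5) (3,5) (2,5) (4,4) (3,3) (2,2) (1,1) (0,0) [ray(-1,0) blocked at (2,5)]
Union (21 distinct): (0,0) (0,4) (1,1) (1,3) (2,1) (2,2) (2,5) (3,0) (3,1) (3,2) (3,3) (3,5) (4,0) (4,2) (4,4) (4,5) (5,0) (5,1) (5,2) (5,3) (5,4)

Answer: 21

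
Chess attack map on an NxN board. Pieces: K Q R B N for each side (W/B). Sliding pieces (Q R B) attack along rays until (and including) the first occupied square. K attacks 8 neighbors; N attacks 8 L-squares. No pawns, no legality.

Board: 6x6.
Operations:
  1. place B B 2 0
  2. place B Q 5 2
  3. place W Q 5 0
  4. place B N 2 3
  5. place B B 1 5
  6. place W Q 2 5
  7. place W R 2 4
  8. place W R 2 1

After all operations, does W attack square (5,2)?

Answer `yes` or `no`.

Op 1: place BB@(2,0)
Op 2: place BQ@(5,2)
Op 3: place WQ@(5,0)
Op 4: place BN@(2,3)
Op 5: place BB@(1,5)
Op 6: place WQ@(2,5)
Op 7: place WR@(2,4)
Op 8: place WR@(2,1)
Per-piece attacks for W:
  WR@(2,1): attacks (2,2) (2,3) (2,0) (3,1) (4,1) (5,1) (1,1) (0,1) [ray(0,1) blocked at (2,3); ray(0,-1) blocked at (2,0)]
  WR@(2,4): attacks (2,5) (2,3) (3,4) (4,4) (5,4) (1,4) (0,4) [ray(0,1) blocked at (2,5); ray(0,-1) blocked at (2,3)]
  WQ@(2,5): attacks (2,4) (3,5) (4,5) (5,5) (1,5) (3,4) (4,3) (5,2) (1,4) (0,3) [ray(0,-1) blocked at (2,4); ray(-1,0) blocked at (1,5); ray(1,-1) blocked at (5,2)]
  WQ@(5,0): attacks (5,1) (5,2) (4,0) (3,0) (2,0) (4,1) (3,2) (2,3) [ray(0,1) blocked at (5,2); ray(-1,0) blocked at (2,0); ray(-1,1) blocked at (2,3)]
W attacks (5,2): yes

Answer: yes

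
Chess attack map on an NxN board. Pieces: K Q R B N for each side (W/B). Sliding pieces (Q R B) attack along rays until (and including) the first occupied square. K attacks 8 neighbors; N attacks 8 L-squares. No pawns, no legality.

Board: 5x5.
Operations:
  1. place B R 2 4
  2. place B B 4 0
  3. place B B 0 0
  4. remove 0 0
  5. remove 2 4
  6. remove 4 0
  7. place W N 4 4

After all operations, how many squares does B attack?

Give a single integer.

Op 1: place BR@(2,4)
Op 2: place BB@(4,0)
Op 3: place BB@(0,0)
Op 4: remove (0,0)
Op 5: remove (2,4)
Op 6: remove (4,0)
Op 7: place WN@(4,4)
Per-piece attacks for B:
Union (0 distinct): (none)

Answer: 0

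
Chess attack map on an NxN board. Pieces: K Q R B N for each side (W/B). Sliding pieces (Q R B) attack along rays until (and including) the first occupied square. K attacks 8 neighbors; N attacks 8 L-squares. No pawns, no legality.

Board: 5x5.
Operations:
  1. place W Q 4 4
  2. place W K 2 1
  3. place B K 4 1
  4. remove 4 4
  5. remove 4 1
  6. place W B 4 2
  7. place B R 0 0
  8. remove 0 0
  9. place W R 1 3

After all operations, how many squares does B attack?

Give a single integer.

Op 1: place WQ@(4,4)
Op 2: place WK@(2,1)
Op 3: place BK@(4,1)
Op 4: remove (4,4)
Op 5: remove (4,1)
Op 6: place WB@(4,2)
Op 7: place BR@(0,0)
Op 8: remove (0,0)
Op 9: place WR@(1,3)
Per-piece attacks for B:
Union (0 distinct): (none)

Answer: 0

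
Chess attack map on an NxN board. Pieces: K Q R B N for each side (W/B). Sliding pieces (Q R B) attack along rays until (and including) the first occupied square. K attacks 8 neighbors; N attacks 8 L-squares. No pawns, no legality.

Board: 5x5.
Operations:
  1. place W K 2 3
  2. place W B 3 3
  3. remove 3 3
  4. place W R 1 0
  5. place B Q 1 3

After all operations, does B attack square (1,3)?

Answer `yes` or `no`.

Op 1: place WK@(2,3)
Op 2: place WB@(3,3)
Op 3: remove (3,3)
Op 4: place WR@(1,0)
Op 5: place BQ@(1,3)
Per-piece attacks for B:
  BQ@(1,3): attacks (1,4) (1,2) (1,1) (1,0) (2,3) (0,3) (2,4) (2,2) (3,1) (4,0) (0,4) (0,2) [ray(0,-1) blocked at (1,0); ray(1,0) blocked at (2,3)]
B attacks (1,3): no

Answer: no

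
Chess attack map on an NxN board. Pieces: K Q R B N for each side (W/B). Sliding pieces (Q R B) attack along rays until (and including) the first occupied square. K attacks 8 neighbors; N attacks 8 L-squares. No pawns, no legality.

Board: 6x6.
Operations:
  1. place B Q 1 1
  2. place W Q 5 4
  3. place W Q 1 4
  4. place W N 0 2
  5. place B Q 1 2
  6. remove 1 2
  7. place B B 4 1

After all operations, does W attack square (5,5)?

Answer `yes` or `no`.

Op 1: place BQ@(1,1)
Op 2: place WQ@(5,4)
Op 3: place WQ@(1,4)
Op 4: place WN@(0,2)
Op 5: place BQ@(1,2)
Op 6: remove (1,2)
Op 7: place BB@(4,1)
Per-piece attacks for W:
  WN@(0,2): attacks (1,4) (2,3) (1,0) (2,1)
  WQ@(1,4): attacks (1,5) (1,3) (1,2) (1,1) (2,4) (3,4) (4,4) (5,4) (0,4) (2,5) (2,3) (3,2) (4,1) (0,5) (0,3) [ray(0,-1) blocked at (1,1); ray(1,0) blocked at (5,4); ray(1,-1) blocked at (4,1)]
  WQ@(5,4): attacks (5,5) (5,3) (5,2) (5,1) (5,0) (4,4) (3,4) (2,4) (1,4) (4,5) (4,3) (3,2) (2,1) (1,0) [ray(-1,0) blocked at (1,4)]
W attacks (5,5): yes

Answer: yes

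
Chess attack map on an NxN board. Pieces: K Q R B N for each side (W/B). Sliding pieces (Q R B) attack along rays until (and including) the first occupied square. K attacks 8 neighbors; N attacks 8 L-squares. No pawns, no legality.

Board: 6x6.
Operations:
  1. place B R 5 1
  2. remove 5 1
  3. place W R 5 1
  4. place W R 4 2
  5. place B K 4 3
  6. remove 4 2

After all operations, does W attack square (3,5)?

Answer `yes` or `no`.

Answer: no

Derivation:
Op 1: place BR@(5,1)
Op 2: remove (5,1)
Op 3: place WR@(5,1)
Op 4: place WR@(4,2)
Op 5: place BK@(4,3)
Op 6: remove (4,2)
Per-piece attacks for W:
  WR@(5,1): attacks (5,2) (5,3) (5,4) (5,5) (5,0) (4,1) (3,1) (2,1) (1,1) (0,1)
W attacks (3,5): no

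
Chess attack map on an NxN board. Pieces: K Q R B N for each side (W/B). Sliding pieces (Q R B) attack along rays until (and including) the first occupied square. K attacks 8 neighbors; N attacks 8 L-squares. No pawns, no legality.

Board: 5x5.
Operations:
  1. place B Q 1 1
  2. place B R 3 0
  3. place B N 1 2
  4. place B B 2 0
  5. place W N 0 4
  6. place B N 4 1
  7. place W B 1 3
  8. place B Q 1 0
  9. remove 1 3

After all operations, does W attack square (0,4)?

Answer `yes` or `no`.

Answer: no

Derivation:
Op 1: place BQ@(1,1)
Op 2: place BR@(3,0)
Op 3: place BN@(1,2)
Op 4: place BB@(2,0)
Op 5: place WN@(0,4)
Op 6: place BN@(4,1)
Op 7: place WB@(1,3)
Op 8: place BQ@(1,0)
Op 9: remove (1,3)
Per-piece attacks for W:
  WN@(0,4): attacks (1,2) (2,3)
W attacks (0,4): no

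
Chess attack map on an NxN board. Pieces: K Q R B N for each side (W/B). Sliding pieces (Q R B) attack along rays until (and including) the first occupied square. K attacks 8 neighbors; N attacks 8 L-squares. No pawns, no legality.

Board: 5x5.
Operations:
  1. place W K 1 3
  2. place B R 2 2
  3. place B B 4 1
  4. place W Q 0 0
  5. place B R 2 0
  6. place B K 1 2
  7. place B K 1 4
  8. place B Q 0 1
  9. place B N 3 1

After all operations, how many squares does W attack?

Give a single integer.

Op 1: place WK@(1,3)
Op 2: place BR@(2,2)
Op 3: place BB@(4,1)
Op 4: place WQ@(0,0)
Op 5: place BR@(2,0)
Op 6: place BK@(1,2)
Op 7: place BK@(1,4)
Op 8: place BQ@(0,1)
Op 9: place BN@(3,1)
Per-piece attacks for W:
  WQ@(0,0): attacks (0,1) (1,0) (2,0) (1,1) (2,2) [ray(0,1) blocked at (0,1); ray(1,0) blocked at (2,0); ray(1,1) blocked at (2,2)]
  WK@(1,3): attacks (1,4) (1,2) (2,3) (0,3) (2,4) (2,2) (0,4) (0,2)
Union (12 distinct): (0,1) (0,2) (0,3) (0,4) (1,0) (1,1) (1,2) (1,4) (2,0) (2,2) (2,3) (2,4)

Answer: 12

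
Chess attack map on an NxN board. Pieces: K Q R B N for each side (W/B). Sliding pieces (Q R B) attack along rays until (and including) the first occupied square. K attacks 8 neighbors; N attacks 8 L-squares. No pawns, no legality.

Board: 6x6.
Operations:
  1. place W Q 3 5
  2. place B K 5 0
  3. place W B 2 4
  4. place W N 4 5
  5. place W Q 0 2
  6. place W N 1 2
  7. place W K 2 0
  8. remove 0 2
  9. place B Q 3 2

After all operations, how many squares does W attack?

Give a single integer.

Op 1: place WQ@(3,5)
Op 2: place BK@(5,0)
Op 3: place WB@(2,4)
Op 4: place WN@(4,5)
Op 5: place WQ@(0,2)
Op 6: place WN@(1,2)
Op 7: place WK@(2,0)
Op 8: remove (0,2)
Op 9: place BQ@(3,2)
Per-piece attacks for W:
  WN@(1,2): attacks (2,4) (3,3) (0,4) (2,0) (3,1) (0,0)
  WK@(2,0): attacks (2,1) (3,0) (1,0) (3,1) (1,1)
  WB@(2,4): attacks (3,5) (3,3) (4,2) (5,1) (1,5) (1,3) (0,2) [ray(1,1) blocked at (3,5)]
  WQ@(3,5): attacks (3,4) (3,3) (3,2) (4,5) (2,5) (1,5) (0,5) (4,4) (5,3) (2,4) [ray(0,-1) blocked at (3,2); ray(1,0) blocked at (4,5); ray(-1,-1) blocked at (2,4)]
  WN@(4,5): attacks (5,3) (3,3) (2,4)
Union (23 distinct): (0,0) (0,2) (0,4) (0,5) (1,0) (1,1) (1,3) (1,5) (2,0) (2,1) (2,4) (2,5) (3,0) (3,1) (3,2) (3,3) (3,4) (3,5) (4,2) (4,4) (4,5) (5,1) (5,3)

Answer: 23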